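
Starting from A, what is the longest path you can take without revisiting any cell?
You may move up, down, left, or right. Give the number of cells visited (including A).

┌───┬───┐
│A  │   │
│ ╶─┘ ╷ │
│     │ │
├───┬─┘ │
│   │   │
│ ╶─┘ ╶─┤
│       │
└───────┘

Finding longest simple path using DFS:
Start: (0, 0)
Longest path visits 14 cells
Path: A → down → right → right → up → right → down → down → left → down → left → left → up → right

Solution:

┌───┬───┐
│A  │↱ ↓│
│ ╶─┘ ╷ │
│↳ → ↑│↓│
├───┬─┘ │
│↱ B│↓ ↲│
│ ╶─┘ ╶─┤
│↑ ← ↲  │
└───────┘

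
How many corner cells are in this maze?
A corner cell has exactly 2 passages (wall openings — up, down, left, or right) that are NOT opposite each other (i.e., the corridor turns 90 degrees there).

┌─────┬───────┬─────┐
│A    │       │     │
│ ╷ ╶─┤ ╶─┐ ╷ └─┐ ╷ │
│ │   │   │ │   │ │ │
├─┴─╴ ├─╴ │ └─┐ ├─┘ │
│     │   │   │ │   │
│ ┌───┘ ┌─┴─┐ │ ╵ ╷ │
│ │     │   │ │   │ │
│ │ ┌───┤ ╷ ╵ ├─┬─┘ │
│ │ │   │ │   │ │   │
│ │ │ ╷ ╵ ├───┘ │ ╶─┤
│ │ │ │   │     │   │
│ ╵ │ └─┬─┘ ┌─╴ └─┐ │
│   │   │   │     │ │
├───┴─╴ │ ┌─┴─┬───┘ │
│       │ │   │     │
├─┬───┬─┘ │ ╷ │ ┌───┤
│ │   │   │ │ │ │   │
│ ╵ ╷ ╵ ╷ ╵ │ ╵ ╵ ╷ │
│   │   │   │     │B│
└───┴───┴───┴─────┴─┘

Counting corner cells (2 non-opposite passages):
Total corners: 58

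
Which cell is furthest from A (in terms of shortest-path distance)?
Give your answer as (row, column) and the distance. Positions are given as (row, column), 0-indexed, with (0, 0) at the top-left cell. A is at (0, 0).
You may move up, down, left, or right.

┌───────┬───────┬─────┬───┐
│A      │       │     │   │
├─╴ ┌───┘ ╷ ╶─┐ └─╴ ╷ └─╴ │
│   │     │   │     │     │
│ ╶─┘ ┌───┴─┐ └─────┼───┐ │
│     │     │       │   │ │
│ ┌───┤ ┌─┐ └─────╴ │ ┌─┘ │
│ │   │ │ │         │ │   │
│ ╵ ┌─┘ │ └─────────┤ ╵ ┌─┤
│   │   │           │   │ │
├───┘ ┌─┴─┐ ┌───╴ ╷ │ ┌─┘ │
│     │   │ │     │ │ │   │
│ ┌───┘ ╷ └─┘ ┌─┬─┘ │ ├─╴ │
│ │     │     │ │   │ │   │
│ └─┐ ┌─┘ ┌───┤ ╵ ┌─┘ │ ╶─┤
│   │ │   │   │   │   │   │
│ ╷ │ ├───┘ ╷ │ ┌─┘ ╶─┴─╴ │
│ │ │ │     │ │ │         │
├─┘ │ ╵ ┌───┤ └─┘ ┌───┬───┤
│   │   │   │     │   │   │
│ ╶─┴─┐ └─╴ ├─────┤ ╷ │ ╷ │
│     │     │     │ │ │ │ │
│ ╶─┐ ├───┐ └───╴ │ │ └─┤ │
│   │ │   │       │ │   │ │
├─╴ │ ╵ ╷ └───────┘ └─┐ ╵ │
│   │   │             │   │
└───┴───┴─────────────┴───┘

Computing BFS distances from A to all cells:
Furthest cell: (10, 11)
Distance: 65 steps

Path from A to the furthest cell:

┌───────┬───────┬─────┬───┐
│A ↓    │↱ ↓    │     │   │
├─╴ ┌───┘ ╷ ╶─┐ └─╴ ╷ └─╴ │
│↓ ↲│↱ → ↑│↳ ↓│     │     │
│ ╶─┘ ┌───┴─┐ └─────┼───┐ │
│↳ → ↑│↓ ← ↰│↳ → → ↓│   │ │
│ ┌───┤ ┌─┐ └─────╴ │ ┌─┘ │
│ │   │↓│ │↑ ← ← ← ↲│ │   │
│ ╵ ┌─┘ │ └─────────┤ ╵ ┌─┤
│   │↓ ↲│           │   │ │
├───┘ ┌─┴─┐ ┌───╴ ╷ │ ┌─┘ │
│↓ ← ↲│   │ │     │ │ │   │
│ ┌───┘ ╷ └─┘ ┌─┬─┘ │ ├─╴ │
│↓│     │     │ │   │ │   │
│ └─┐ ┌─┘ ┌───┤ ╵ ┌─┘ │ ╶─┤
│↳ ↓│ │   │   │   │   │   │
│ ╷ │ ├───┘ ╷ │ ┌─┘ ╶─┴─╴ │
│ │↓│ │     │ │ │         │
├─┘ │ ╵ ┌───┤ └─┘ ┌───┬───┤
│↓ ↲│   │   │     │↱ ↓│↓ ↰│
│ ╶─┴─┐ └─╴ ├─────┤ ╷ │ ╷ │
│↳ → ↓│     │     │↑│↓│B│↑│
│ ╶─┐ ├───┐ └───╴ │ │ └─┤ │
│   │↓│↱ ↓│       │↑│↳ ↓│↑│
├─╴ │ ╵ ╷ └───────┘ └─┐ ╵ │
│   │↳ ↑│↳ → → → → ↑  │↳ ↑│
└───┴───┴─────────────┴───┘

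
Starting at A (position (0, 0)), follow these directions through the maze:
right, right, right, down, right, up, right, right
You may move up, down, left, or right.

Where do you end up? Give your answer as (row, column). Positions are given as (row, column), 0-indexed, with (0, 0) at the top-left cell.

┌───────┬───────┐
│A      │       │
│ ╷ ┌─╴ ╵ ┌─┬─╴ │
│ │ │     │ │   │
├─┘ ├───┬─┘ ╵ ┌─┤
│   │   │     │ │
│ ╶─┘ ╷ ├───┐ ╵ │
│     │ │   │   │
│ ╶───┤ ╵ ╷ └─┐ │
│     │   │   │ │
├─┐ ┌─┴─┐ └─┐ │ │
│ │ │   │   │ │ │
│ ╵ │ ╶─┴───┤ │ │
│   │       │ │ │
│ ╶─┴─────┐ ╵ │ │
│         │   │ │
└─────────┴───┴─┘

Following directions step by step:
Start: (0, 0)
  right: (0, 0) → (0, 1)
  right: (0, 1) → (0, 2)
  right: (0, 2) → (0, 3)
  down: (0, 3) → (1, 3)
  right: (1, 3) → (1, 4)
  up: (1, 4) → (0, 4)
  right: (0, 4) → (0, 5)
  right: (0, 5) → (0, 6)
Final position: (0, 6)

Path taken:

┌───────┬───────┐
│A → → ↓│↱ → B  │
│ ╷ ┌─╴ ╵ ┌─┬─╴ │
│ │ │  ↳ ↑│ │   │
├─┘ ├───┬─┘ ╵ ┌─┤
│   │   │     │ │
│ ╶─┘ ╷ ├───┐ ╵ │
│     │ │   │   │
│ ╶───┤ ╵ ╷ └─┐ │
│     │   │   │ │
├─┐ ┌─┴─┐ └─┐ │ │
│ │ │   │   │ │ │
│ ╵ │ ╶─┴───┤ │ │
│   │       │ │ │
│ ╶─┴─────┐ ╵ │ │
│         │   │ │
└─────────┴───┴─┘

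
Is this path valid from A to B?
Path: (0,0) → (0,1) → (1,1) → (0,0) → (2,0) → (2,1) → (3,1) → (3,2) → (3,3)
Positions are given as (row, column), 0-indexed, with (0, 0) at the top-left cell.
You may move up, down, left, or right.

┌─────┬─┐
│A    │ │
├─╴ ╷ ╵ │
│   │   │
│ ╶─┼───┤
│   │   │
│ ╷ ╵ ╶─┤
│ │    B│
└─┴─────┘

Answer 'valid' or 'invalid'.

Checking path validity:
Result: Invalid move at step 3: cannot move from (1, 1) to (0, 0).

invalid

Correct solution:

┌─────┬─┐
│A ↓  │ │
├─╴ ╷ ╵ │
│↓ ↲│   │
│ ╶─┼───┤
│↳ ↓│   │
│ ╷ ╵ ╶─┤
│ │↳ → B│
└─┴─────┘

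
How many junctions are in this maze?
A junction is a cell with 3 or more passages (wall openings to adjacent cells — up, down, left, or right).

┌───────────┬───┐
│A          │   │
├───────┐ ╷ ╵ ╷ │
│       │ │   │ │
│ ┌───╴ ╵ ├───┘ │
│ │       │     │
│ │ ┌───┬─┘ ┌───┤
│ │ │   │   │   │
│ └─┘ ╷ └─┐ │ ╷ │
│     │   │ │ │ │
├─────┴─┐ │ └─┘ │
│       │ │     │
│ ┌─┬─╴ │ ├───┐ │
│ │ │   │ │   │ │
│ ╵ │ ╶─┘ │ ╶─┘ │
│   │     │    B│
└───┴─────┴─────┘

Checking each cell for number of passages:

Junctions found (3+ passages):
  (0, 4): 3 passages
  (2, 3): 3 passages
  (3, 5): 3 passages
  (5, 7): 3 passages
Total junctions: 4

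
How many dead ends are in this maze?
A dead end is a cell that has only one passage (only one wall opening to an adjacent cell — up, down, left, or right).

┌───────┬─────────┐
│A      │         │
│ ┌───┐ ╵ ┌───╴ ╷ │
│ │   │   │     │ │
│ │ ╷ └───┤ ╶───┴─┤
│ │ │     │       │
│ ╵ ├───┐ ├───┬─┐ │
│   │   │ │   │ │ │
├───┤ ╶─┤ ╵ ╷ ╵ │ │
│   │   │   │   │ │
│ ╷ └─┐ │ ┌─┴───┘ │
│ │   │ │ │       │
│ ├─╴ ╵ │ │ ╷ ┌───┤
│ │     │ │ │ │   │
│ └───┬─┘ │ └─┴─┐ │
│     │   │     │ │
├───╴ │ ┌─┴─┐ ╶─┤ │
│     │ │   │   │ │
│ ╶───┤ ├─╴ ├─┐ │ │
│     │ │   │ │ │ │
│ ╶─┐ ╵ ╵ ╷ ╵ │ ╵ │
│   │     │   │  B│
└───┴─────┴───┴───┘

Checking each cell for number of passages:

Dead ends found at positions:
  (1, 8)
  (3, 3)
  (3, 7)
  (6, 1)
  (6, 6)
  (6, 7)
  (7, 7)
  (8, 4)
  (9, 6)
  (10, 1)
Total dead ends: 10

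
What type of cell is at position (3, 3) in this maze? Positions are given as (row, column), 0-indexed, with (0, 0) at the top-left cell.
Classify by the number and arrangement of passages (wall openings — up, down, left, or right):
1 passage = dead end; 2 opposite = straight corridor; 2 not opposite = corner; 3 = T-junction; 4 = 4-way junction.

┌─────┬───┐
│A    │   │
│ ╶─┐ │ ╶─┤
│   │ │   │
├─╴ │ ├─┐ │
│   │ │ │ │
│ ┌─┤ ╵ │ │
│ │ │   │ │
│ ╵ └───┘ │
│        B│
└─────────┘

Checking cell at (3, 3):
Number of passages: 2
Cell type: corner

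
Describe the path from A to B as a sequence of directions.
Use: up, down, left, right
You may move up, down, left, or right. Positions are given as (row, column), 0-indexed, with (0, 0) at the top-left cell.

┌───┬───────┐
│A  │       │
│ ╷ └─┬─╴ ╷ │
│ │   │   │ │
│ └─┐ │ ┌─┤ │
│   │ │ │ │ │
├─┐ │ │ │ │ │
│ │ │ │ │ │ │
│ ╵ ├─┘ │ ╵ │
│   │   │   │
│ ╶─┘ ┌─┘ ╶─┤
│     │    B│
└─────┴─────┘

Finding the path and converting it to directions:
Path through cells: (0,0) → (1,0) → (2,0) → (2,1) → (3,1) → (4,1) → (4,0) → (5,0) → (5,1) → (5,2) → (4,2) → (4,3) → (3,3) → (2,3) → (1,3) → (1,4) → (0,4) → (0,5) → (1,5) → (2,5) → (3,5) → (4,5) → (4,4) → (5,4) → (5,5)
Directions: down, down, right, down, down, left, down, right, right, up, right, up, up, up, right, up, right, down, down, down, down, left, down, right

Solution:

┌───┬───────┐
│A  │    ↱ ↓│
│ ╷ └─┬─╴ ╷ │
│↓│   │↱ ↑│↓│
│ └─┐ │ ┌─┤ │
│↳ ↓│ │↑│ │↓│
├─┐ │ │ │ │ │
│ │↓│ │↑│ │↓│
│ ╵ ├─┘ │ ╵ │
│↓ ↲│↱ ↑│↓ ↲│
│ ╶─┘ ┌─┘ ╶─┤
│↳ → ↑│  ↳ B│
└─────┴─────┘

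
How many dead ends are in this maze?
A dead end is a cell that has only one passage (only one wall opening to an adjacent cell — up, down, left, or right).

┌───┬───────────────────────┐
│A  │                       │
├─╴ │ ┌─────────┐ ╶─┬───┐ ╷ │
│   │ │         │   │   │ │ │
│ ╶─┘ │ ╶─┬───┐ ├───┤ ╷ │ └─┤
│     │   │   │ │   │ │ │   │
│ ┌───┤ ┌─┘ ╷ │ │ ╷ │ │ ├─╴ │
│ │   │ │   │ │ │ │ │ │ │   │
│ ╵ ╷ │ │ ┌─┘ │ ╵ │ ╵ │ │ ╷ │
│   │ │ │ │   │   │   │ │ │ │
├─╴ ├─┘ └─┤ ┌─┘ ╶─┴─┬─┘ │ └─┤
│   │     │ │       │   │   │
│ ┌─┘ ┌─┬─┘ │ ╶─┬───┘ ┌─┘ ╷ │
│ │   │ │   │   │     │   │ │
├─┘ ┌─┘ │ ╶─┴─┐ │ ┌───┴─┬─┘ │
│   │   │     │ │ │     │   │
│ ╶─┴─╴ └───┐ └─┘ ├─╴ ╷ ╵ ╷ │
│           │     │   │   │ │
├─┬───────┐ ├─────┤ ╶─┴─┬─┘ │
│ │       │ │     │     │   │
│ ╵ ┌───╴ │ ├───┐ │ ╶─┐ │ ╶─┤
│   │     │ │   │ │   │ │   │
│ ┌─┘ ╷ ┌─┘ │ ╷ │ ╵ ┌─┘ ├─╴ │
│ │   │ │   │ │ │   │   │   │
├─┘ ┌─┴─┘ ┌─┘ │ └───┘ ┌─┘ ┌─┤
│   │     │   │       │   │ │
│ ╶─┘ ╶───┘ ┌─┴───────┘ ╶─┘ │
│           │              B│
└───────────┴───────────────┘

Checking each cell for number of passages:

Dead ends found at positions:
  (0, 0)
  (1, 9)
  (1, 13)
  (2, 4)
  (4, 2)
  (4, 4)
  (4, 13)
  (5, 4)
  (5, 9)
  (6, 0)
  (6, 3)
  (6, 11)
  (7, 2)
  (7, 7)
  (7, 9)
  (9, 0)
  (9, 6)
  (10, 10)
  (11, 0)
  (11, 3)
  (12, 13)
  (13, 6)
Total dead ends: 22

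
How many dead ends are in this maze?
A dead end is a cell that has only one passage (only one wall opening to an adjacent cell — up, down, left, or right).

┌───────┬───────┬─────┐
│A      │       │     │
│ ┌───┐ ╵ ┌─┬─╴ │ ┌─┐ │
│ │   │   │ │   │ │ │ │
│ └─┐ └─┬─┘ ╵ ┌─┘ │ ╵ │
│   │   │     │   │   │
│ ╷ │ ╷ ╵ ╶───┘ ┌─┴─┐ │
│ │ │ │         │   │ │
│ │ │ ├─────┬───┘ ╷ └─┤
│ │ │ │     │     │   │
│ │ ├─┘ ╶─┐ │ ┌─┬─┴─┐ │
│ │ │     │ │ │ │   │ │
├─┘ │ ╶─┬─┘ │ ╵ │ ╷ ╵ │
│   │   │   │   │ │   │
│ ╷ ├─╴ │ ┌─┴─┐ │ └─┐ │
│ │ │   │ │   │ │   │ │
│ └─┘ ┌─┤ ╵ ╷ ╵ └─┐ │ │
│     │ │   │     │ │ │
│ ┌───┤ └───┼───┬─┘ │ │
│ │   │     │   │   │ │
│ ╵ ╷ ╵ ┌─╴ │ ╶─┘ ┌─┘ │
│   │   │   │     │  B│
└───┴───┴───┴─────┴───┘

Checking each cell for number of passages:

Dead ends found at positions:
  (1, 1)
  (1, 5)
  (1, 9)
  (3, 10)
  (4, 2)
  (5, 0)
  (5, 4)
  (5, 7)
  (7, 1)
  (8, 3)
  (8, 8)
  (9, 7)
  (10, 4)
  (10, 9)
Total dead ends: 14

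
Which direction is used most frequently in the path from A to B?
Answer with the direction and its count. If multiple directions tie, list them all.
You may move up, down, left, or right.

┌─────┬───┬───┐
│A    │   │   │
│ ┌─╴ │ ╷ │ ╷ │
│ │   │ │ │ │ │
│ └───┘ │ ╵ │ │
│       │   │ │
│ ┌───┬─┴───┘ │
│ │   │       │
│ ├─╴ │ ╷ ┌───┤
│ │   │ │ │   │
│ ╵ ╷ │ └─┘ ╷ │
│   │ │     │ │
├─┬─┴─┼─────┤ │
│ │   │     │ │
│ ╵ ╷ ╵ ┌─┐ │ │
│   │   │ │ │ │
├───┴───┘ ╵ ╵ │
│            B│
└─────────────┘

Directions: down, down, right, right, right, up, up, right, down, down, right, up, up, right, down, down, down, left, left, left, down, down, right, right, up, right, down, down, down, down
Counts: {'down': 13, 'right': 9, 'up': 5, 'left': 3}
Most common: down (13 times)

Solution:

┌─────┬───┬───┐
│A    │↱ ↓│↱ ↓│
│ ┌─╴ │ ╷ │ ╷ │
│↓│   │↑│↓│↑│↓│
│ └───┘ │ ╵ │ │
│↳ → → ↑│↳ ↑│↓│
│ ┌───┬─┴───┘ │
│ │   │↓ ← ← ↲│
│ ├─╴ │ ╷ ┌───┤
│ │   │↓│ │↱ ↓│
│ ╵ ╷ │ └─┘ ╷ │
│   │ │↳ → ↑│↓│
├─┬─┴─┼─────┤ │
│ │   │     │↓│
│ ╵ ╷ ╵ ┌─┐ │ │
│   │   │ │ │↓│
├───┴───┘ ╵ ╵ │
│            B│
└─────────────┘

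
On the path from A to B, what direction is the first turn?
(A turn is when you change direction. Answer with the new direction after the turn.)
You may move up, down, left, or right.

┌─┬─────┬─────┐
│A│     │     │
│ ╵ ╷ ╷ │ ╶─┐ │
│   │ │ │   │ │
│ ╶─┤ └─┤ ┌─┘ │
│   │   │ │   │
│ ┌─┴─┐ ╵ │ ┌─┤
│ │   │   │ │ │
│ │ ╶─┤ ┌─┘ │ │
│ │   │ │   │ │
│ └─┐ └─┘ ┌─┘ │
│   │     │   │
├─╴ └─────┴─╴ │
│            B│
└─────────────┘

Directions: down, down, down, down, down, right, down, right, right, right, right, right
First turn direction: right

Solution:

┌─┬─────┬─────┐
│A│     │     │
│ ╵ ╷ ╷ │ ╶─┐ │
│↓  │ │ │   │ │
│ ╶─┤ └─┤ ┌─┘ │
│↓  │   │ │   │
│ ┌─┴─┐ ╵ │ ┌─┤
│↓│   │   │ │ │
│ │ ╶─┤ ┌─┘ │ │
│↓│   │ │   │ │
│ └─┐ └─┘ ┌─┘ │
│↳ ↓│     │   │
├─╴ └─────┴─╴ │
│  ↳ → → → → B│
└─────────────┘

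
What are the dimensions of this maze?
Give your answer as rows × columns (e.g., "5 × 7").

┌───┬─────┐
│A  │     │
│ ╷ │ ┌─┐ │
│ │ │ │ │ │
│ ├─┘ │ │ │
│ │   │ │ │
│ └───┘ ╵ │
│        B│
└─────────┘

Counting the maze dimensions:
Rows (vertical): 4
Columns (horizontal): 5
Dimensions: 4 × 5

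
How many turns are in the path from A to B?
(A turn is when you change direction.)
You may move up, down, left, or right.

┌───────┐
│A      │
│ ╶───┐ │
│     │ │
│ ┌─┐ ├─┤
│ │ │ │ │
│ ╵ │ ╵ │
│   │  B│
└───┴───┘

Directions: down, right, right, down, down, right
Number of turns: 3

Solution:

┌───────┐
│A      │
│ ╶───┐ │
│↳ → ↓│ │
│ ┌─┐ ├─┤
│ │ │↓│ │
│ ╵ │ ╵ │
│   │↳ B│
└───┴───┘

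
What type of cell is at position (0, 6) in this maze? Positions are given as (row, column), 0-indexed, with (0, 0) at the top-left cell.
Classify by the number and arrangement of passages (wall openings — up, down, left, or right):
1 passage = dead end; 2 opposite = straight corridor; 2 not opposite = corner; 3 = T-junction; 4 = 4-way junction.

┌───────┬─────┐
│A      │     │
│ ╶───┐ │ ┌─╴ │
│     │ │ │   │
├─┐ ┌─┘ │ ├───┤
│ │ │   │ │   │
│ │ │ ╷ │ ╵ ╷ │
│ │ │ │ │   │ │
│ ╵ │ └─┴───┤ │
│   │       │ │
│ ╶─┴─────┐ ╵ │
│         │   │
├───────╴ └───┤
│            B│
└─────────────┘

Checking cell at (0, 6):
Number of passages: 2
Cell type: corner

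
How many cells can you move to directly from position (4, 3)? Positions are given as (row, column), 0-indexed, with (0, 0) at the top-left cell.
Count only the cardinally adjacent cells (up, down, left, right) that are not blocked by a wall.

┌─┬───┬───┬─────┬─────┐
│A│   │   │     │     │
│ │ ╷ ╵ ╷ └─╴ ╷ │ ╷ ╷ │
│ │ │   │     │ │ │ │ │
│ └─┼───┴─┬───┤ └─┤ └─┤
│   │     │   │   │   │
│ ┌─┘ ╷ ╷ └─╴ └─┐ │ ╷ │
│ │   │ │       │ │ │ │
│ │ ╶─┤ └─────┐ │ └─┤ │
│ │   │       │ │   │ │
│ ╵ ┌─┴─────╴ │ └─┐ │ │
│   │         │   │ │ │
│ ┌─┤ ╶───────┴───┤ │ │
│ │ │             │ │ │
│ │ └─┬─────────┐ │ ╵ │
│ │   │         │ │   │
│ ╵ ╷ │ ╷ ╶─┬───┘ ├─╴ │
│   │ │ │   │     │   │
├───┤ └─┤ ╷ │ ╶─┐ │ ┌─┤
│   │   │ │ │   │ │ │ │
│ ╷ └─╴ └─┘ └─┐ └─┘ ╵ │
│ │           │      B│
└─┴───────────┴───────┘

Checking passable neighbors of (4, 3):
Neighbors: (3, 3), (4, 4)
Count: 2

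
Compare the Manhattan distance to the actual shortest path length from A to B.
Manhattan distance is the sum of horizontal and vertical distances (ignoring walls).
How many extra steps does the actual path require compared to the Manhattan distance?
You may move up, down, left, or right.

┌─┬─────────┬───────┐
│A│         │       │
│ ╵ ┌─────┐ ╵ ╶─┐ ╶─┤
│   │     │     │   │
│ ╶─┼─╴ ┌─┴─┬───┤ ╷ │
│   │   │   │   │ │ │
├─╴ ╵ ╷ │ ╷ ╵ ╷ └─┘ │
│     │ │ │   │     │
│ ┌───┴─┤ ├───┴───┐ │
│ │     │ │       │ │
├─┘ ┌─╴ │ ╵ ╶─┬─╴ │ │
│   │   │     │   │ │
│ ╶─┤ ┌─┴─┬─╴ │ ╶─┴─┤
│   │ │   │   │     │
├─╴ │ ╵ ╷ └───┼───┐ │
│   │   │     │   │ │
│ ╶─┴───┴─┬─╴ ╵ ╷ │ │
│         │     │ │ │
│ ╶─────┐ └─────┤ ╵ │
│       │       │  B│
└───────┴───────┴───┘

Manhattan distance: |9 - 0| + |9 - 0| = 18
Actual path length: 40
Extra steps: 40 - 18 = 22

Solution:

┌─┬─────────┬───────┐
│A│↱ → → → ↓│↱ → ↓  │
│ ╵ ┌─────┐ ╵ ╶─┐ ╶─┤
│↳ ↑│     │↳ ↑  │↳ ↓│
│ ╶─┼─╴ ┌─┴─┬───┤ ╷ │
│   │   │↓ ↰│↓ ↰│ │↓│
├─╴ ╵ ╷ │ ╷ ╵ ╷ └─┘ │
│     │ │↓│↑ ↲│↑ ← ↲│
│ ┌───┴─┤ ├───┴───┐ │
│ │     │↓│↱ → → ↓│ │
├─┘ ┌─╴ │ ╵ ╶─┬─╴ │ │
│   │   │↳ ↑  │↓ ↲│ │
│ ╶─┤ ┌─┴─┬─╴ │ ╶─┴─┤
│   │ │   │   │↳ → ↓│
├─╴ │ ╵ ╷ └───┼───┐ │
│   │   │     │   │↓│
│ ╶─┴───┴─┬─╴ ╵ ╷ │ │
│         │     │ │↓│
│ ╶─────┐ └─────┤ ╵ │
│       │       │  B│
└───────┴───────┴───┘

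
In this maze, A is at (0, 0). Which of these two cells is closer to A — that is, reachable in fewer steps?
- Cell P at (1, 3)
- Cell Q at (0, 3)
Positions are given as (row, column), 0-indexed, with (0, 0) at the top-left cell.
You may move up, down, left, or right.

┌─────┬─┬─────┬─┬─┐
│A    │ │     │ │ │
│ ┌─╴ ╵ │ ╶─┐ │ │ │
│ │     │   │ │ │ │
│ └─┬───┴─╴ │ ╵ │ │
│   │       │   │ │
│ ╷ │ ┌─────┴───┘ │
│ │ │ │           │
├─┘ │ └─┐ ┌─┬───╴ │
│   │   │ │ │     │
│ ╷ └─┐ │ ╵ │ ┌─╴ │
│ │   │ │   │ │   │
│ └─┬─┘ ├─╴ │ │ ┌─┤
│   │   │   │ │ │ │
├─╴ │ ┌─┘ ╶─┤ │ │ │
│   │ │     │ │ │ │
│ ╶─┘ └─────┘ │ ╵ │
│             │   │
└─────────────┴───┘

Shortest path A → P at (1, 3): 4 steps
Shortest path A → Q at (0, 3): 5 steps

P is closer (4 steps vs 5 steps).

Path to P:

┌─────┬─┬─────┬─┬─┐
│A → ↓│ │     │ │ │
│ ┌─╴ ╵ │ ╶─┐ │ │ │
│ │  ↳ P│   │ │ │ │
│ └─┬───┴─╴ │ ╵ │ │
│   │       │   │ │
│ ╷ │ ┌─────┴───┘ │
│ │ │ │           │
├─┘ │ └─┐ ┌─┬───╴ │
│   │   │ │ │     │
│ ╷ └─┐ │ ╵ │ ┌─╴ │
│ │   │ │   │ │   │
│ └─┬─┘ ├─╴ │ │ ┌─┤
│   │   │   │ │ │ │
├─╴ │ ┌─┘ ╶─┤ │ │ │
│   │ │     │ │ │ │
│ ╶─┘ └─────┘ │ ╵ │
│             │   │
└─────────────┴───┘

Path to Q:

┌─────┬─┬─────┬─┬─┐
│A → ↓│Q│     │ │ │
│ ┌─╴ ╵ │ ╶─┐ │ │ │
│ │  ↳ ↑│   │ │ │ │
│ └─┬───┴─╴ │ ╵ │ │
│   │       │   │ │
│ ╷ │ ┌─────┴───┘ │
│ │ │ │           │
├─┘ │ └─┐ ┌─┬───╴ │
│   │   │ │ │     │
│ ╷ └─┐ │ ╵ │ ┌─╴ │
│ │   │ │   │ │   │
│ └─┬─┘ ├─╴ │ │ ┌─┤
│   │   │   │ │ │ │
├─╴ │ ┌─┘ ╶─┤ │ │ │
│   │ │     │ │ │ │
│ ╶─┘ └─────┘ │ ╵ │
│             │   │
└─────────────┴───┘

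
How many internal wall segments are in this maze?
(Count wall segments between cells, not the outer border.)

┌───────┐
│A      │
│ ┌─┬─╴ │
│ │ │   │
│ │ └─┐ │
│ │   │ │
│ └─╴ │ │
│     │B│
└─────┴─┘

Counting internal wall segments:
Total internal walls: 9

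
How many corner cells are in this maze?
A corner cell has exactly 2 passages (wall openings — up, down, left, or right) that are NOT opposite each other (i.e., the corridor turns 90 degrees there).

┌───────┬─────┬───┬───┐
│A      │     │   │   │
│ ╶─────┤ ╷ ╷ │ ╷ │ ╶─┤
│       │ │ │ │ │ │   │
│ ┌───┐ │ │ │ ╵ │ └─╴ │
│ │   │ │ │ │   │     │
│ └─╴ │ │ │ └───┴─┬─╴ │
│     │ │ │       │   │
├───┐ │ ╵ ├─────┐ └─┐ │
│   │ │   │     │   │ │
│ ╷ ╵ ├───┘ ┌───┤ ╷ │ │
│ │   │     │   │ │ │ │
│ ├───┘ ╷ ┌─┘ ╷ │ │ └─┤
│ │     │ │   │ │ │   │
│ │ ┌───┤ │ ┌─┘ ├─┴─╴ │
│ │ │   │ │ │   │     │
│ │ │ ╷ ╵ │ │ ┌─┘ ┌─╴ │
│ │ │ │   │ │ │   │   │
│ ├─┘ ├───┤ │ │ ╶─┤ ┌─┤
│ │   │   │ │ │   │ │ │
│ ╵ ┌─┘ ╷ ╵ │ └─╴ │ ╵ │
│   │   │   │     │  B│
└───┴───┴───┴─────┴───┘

Counting corner cells (2 non-opposite passages):
Total corners: 60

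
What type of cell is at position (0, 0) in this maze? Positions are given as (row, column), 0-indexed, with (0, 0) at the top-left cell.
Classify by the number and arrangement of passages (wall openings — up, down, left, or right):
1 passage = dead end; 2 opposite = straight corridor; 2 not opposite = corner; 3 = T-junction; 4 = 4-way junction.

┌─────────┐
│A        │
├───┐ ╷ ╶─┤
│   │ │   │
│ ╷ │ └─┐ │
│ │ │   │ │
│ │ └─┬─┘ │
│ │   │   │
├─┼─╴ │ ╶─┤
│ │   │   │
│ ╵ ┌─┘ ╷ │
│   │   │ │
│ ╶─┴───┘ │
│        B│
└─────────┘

Checking cell at (0, 0):
Number of passages: 1
Cell type: dead end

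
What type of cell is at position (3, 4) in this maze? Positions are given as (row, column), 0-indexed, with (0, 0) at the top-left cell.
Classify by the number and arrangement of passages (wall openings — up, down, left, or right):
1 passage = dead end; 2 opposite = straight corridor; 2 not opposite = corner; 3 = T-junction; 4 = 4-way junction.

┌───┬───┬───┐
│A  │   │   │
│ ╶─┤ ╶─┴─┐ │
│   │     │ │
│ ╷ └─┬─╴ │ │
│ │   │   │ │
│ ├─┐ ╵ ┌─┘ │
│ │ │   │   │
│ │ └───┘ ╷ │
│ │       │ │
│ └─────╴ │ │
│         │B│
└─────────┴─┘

Checking cell at (3, 4):
Number of passages: 2
Cell type: corner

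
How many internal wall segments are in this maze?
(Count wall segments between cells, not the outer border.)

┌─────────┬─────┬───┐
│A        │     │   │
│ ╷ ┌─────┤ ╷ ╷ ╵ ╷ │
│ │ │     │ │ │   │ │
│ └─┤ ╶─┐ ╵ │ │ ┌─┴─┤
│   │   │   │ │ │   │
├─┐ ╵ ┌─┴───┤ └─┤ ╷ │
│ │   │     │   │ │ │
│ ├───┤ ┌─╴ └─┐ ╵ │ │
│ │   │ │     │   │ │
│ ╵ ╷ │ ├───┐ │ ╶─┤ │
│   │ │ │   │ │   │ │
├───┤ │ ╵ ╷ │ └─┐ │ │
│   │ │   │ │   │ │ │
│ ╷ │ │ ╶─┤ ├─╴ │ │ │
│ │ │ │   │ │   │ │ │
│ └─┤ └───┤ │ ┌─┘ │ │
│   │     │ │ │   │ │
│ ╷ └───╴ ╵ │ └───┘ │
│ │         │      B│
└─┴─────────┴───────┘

Counting internal wall segments:
Total internal walls: 81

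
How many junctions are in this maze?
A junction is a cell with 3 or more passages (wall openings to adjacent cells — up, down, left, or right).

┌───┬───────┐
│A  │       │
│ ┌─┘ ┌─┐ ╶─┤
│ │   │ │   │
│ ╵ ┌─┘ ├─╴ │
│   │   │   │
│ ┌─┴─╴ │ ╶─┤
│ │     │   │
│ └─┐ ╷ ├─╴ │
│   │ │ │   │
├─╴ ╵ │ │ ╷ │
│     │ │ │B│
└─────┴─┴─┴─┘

Checking each cell for number of passages:

Junctions found (3+ passages):
  (0, 4): 3 passages
  (2, 0): 3 passages
  (2, 3): 3 passages
  (3, 2): 3 passages
  (3, 3): 3 passages
  (4, 5): 3 passages
  (5, 1): 3 passages
Total junctions: 7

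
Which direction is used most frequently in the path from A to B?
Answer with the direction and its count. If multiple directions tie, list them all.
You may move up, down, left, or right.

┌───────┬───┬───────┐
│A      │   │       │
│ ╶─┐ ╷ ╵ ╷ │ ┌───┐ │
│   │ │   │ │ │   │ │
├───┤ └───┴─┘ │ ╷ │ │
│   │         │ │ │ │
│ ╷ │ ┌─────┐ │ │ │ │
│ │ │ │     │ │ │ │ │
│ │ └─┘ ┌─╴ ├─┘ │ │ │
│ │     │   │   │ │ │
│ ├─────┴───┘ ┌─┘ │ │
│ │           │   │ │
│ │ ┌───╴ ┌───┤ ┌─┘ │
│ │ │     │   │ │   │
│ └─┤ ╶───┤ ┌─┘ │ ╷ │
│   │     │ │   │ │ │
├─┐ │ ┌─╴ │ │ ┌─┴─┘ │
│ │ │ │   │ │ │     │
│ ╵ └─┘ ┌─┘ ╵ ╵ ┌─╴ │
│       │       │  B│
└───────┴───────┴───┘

Directions: right, right, down, down, right, right, right, right, up, up, right, right, right, down, down, down, down, down, down, down, down, down
Counts: {'right': 9, 'down': 11, 'up': 2}
Most common: down (11 times)

Solution:

┌───────┬───┬───────┐
│A → ↓  │   │↱ → → ↓│
│ ╶─┐ ╷ ╵ ╷ │ ┌───┐ │
│   │↓│   │ │↑│   │↓│
├───┤ └───┴─┘ │ ╷ │ │
│   │↳ → → → ↑│ │ │↓│
│ ╷ │ ┌─────┐ │ │ │ │
│ │ │ │     │ │ │ │↓│
│ │ └─┘ ┌─╴ ├─┘ │ │ │
│ │     │   │   │ │↓│
│ ├─────┴───┘ ┌─┘ │ │
│ │           │   │↓│
│ │ ┌───╴ ┌───┤ ┌─┘ │
│ │ │     │   │ │  ↓│
│ └─┤ ╶───┤ ┌─┘ │ ╷ │
│   │     │ │   │ │↓│
├─┐ │ ┌─╴ │ │ ┌─┴─┘ │
│ │ │ │   │ │ │    ↓│
│ ╵ └─┘ ┌─┘ ╵ ╵ ┌─╴ │
│       │       │  B│
└───────┴───────┴───┘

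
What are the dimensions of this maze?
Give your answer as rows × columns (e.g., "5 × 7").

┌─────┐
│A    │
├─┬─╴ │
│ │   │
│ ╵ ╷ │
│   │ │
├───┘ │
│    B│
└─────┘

Counting the maze dimensions:
Rows (vertical): 4
Columns (horizontal): 3
Dimensions: 4 × 3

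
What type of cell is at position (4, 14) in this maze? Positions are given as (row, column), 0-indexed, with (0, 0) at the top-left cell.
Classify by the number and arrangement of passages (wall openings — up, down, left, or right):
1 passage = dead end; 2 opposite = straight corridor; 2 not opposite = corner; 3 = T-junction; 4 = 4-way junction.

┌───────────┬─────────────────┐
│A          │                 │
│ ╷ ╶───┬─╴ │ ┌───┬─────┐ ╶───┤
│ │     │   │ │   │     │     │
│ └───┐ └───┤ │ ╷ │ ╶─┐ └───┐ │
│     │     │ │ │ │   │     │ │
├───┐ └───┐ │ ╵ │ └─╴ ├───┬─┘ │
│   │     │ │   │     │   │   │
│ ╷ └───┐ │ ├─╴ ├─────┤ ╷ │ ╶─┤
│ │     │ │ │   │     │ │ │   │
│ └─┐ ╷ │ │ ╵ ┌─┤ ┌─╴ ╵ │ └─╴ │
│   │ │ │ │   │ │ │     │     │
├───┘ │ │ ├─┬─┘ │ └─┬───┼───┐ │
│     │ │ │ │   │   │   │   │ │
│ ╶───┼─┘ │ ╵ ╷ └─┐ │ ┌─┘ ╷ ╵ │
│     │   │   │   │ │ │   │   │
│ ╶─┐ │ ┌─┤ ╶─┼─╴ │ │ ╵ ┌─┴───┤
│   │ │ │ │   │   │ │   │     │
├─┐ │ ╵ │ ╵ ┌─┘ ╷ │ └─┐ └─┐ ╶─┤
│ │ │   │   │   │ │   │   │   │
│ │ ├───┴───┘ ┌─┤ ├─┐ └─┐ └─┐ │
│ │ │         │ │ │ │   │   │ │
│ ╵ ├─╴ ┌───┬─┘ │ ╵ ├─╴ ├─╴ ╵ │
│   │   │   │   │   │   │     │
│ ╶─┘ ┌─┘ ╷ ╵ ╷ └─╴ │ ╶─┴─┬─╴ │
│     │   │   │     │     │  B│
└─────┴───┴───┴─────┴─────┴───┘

Checking cell at (4, 14):
Number of passages: 2
Cell type: corner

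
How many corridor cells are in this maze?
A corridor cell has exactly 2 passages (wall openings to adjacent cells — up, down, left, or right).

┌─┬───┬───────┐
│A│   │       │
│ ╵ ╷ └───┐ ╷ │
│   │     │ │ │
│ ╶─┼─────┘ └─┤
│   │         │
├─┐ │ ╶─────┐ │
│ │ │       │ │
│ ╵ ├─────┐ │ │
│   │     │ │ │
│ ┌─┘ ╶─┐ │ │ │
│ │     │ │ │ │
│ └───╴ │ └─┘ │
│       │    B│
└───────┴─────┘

Counting cells with exactly 2 passages:
Total corridor cells: 37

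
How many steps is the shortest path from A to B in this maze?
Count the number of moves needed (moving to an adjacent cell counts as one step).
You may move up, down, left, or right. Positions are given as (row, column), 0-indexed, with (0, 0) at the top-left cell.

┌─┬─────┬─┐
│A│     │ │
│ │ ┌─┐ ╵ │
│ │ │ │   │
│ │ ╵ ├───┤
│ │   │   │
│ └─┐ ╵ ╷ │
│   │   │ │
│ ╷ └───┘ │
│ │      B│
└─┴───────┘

Using BFS to find shortest path:
Start: (0, 0), End: (4, 4)
Path found:
(0,0) → (1,0) → (2,0) → (3,0) → (3,1) → (4,1) → (4,2) → (4,3) → (4,4)
Number of steps: 8

Solution:

┌─┬─────┬─┐
│A│     │ │
│ │ ┌─┐ ╵ │
│↓│ │ │   │
│ │ ╵ ├───┤
│↓│   │   │
│ └─┐ ╵ ╷ │
│↳ ↓│   │ │
│ ╷ └───┘ │
│ │↳ → → B│
└─┴───────┘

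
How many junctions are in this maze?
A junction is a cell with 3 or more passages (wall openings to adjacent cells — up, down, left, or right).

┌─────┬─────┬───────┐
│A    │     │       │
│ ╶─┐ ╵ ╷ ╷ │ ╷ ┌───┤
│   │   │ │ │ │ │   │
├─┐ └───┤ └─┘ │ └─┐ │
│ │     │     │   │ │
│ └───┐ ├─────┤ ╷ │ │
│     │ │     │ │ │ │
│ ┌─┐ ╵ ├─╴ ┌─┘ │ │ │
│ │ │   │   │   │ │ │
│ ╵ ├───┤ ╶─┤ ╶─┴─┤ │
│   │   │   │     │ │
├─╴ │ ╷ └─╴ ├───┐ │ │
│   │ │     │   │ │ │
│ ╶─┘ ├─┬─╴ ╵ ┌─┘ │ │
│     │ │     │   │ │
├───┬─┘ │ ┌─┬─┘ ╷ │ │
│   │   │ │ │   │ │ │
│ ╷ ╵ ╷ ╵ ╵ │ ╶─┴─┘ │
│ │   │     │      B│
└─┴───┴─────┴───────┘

Checking each cell for number of passages:

Junctions found (3+ passages):
  (0, 4): 3 passages
  (0, 7): 3 passages
  (2, 7): 3 passages
  (3, 0): 3 passages
  (3, 5): 3 passages
  (5, 1): 3 passages
  (6, 5): 3 passages
  (7, 5): 3 passages
  (7, 8): 3 passages
  (8, 3): 3 passages
  (9, 4): 3 passages
Total junctions: 11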